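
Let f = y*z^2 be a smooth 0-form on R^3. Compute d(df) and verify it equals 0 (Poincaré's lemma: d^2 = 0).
d(df) = 0

Step 1: df = sum_i (∂f/∂x_i) dx_i = (0) dx + (z^2) dy + (2*y*z) dz.
Step 2: Apply d again. Using the 1-form formula, the coefficient of dx ∧ dy in d(df) is ∂^2 f/∂x ∂y - ∂^2 f/∂y ∂x = (0) - (0) = 0 (equality of mixed partials for smooth f).
Similarly for dx ∧ dz and dy ∧ dz — all coefficients vanish. So d(df) = 0.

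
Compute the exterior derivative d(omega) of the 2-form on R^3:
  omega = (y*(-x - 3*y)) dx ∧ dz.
d(omega) = (x + 6*y) dx ∧ dy ∧ dz

For a 2-form omega = sum_{i<j} g_{ij} dx_i ∧ dx_j, the exterior derivative is
  d(omega) = sum_{i<j} d(g_{ij}) ∧ dx_i ∧ dx_j = sum_{i<j, k} (∂g_{ij}/∂x_k) dx_k ∧ dx_i ∧ dx_j.
Expand each term, using dx_k ∧ dx_i ∧ dx_j = sgn(permutation) dx_{(a)} ∧ dx_{(b)} ∧ dx_{(c)} with (a < b < c) sorted:
  d(y*(-x - 3*y)) includes (∂/∂y)(y*(-x - 3*y)) dy = (-x - 6*y) dy, which multiplied by dx ∧ dz gives (x + 6*y) dx ∧ dy ∧ dz
Collecting like 3-forms: d(omega) = (x + 6*y) dx ∧ dy ∧ dz.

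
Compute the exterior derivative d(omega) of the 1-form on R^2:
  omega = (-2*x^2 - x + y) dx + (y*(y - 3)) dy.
d(omega) = (-1) dx ∧ dy

For a 1-form omega = sum_i f_i dx_i, the exterior derivative is
  d(omega) = sum_{i < j} (∂f_j/∂x_i - ∂f_i/∂x_j) dx_i ∧ dx_j.
  coefficient of dx ∧ dy: ∂f_2/∂x - ∂f_1/∂y = ∂(y*(y - 3))/∂x - ∂(-2*x^2 - x + y)/∂y = -1
Assembling: d(omega) = (-1) dx ∧ dy.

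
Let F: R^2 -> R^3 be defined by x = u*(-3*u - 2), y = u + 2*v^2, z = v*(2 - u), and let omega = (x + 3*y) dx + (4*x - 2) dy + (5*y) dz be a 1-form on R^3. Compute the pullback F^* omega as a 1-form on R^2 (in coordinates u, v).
F^* omega = (18*u^3 - 12*u^2 - 36*u*v^2 - 5*u*v - 10*u - 10*v^3 - 12*v^2 - 2) du + (-48*u^2*v - 5*u^2 - 10*u*v^2 - 32*u*v + 10*u + 20*v^2 - 8*v) dv

Using F^*(f dg) = (f ∘ F) d(g ∘ F), substitute each coordinate x_i by F_i(u, v) in f_i, and replace dx_i by d F_i = (∂F_i/∂u) du + (∂F_i/∂v) dv.
  For the x component: f_1(F) = -3*u^2 + u + 6*v^2; d F_1 = (-6*u - 2) du + (0) dv
  For the y component: f_2(F) = -12*u^2 - 8*u - 2; d F_2 = (1) du + (4*v) dv
  For the z component: f_3(F) = 5*u + 10*v^2; d F_3 = (-v) du + (2 - u) dv
Combining and collecting du, dv coefficients:
  coeff of du: 18*u^3 - 12*u^2 - 36*u*v^2 - 5*u*v - 10*u - 10*v^3 - 12*v^2 - 2
  coeff of dv: -48*u^2*v - 5*u^2 - 10*u*v^2 - 32*u*v + 10*u + 20*v^2 - 8*v
F^* omega = (18*u^3 - 12*u^2 - 36*u*v^2 - 5*u*v - 10*u - 10*v^3 - 12*v^2 - 2) du + (-48*u^2*v - 5*u^2 - 10*u*v^2 - 32*u*v + 10*u + 20*v^2 - 8*v) dv.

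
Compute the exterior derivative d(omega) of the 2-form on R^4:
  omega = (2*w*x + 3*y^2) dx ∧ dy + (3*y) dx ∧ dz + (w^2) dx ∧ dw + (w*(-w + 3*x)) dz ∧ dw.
d(omega) = (2*x) dx ∧ dy ∧ dw + (-3) dx ∧ dy ∧ dz + (3*w) dx ∧ dz ∧ dw

For a 2-form omega = sum_{i<j} g_{ij} dx_i ∧ dx_j, the exterior derivative is
  d(omega) = sum_{i<j} d(g_{ij}) ∧ dx_i ∧ dx_j = sum_{i<j, k} (∂g_{ij}/∂x_k) dx_k ∧ dx_i ∧ dx_j.
Expand each term, using dx_k ∧ dx_i ∧ dx_j = sgn(permutation) dx_{(a)} ∧ dx_{(b)} ∧ dx_{(c)} with (a < b < c) sorted:
  d(2*w*x + 3*y^2) includes (∂/∂w)(2*w*x + 3*y^2) dw = (2*x) dw, which multiplied by dx ∧ dy gives (2*x) dx ∧ dy ∧ dw
  d(3*y) includes (∂/∂y)(3*y) dy = (3) dy, which multiplied by dx ∧ dz gives (-3) dx ∧ dy ∧ dz
  d(w*(-w + 3*x)) includes (∂/∂x)(w*(-w + 3*x)) dx = (3*w) dx, which multiplied by dz ∧ dw gives (3*w) dx ∧ dz ∧ dw
Collecting like 3-forms: d(omega) = (2*x) dx ∧ dy ∧ dw + (-3) dx ∧ dy ∧ dz + (3*w) dx ∧ dz ∧ dw.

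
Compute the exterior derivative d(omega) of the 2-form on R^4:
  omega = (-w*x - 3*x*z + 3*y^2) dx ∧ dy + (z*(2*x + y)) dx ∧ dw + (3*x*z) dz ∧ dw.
d(omega) = (-3*x) dx ∧ dy ∧ dz + (-x - z) dx ∧ dy ∧ dw + (-2*x - y + 3*z) dx ∧ dz ∧ dw

For a 2-form omega = sum_{i<j} g_{ij} dx_i ∧ dx_j, the exterior derivative is
  d(omega) = sum_{i<j} d(g_{ij}) ∧ dx_i ∧ dx_j = sum_{i<j, k} (∂g_{ij}/∂x_k) dx_k ∧ dx_i ∧ dx_j.
Expand each term, using dx_k ∧ dx_i ∧ dx_j = sgn(permutation) dx_{(a)} ∧ dx_{(b)} ∧ dx_{(c)} with (a < b < c) sorted:
  d(-w*x - 3*x*z + 3*y^2) includes (∂/∂z)(-w*x - 3*x*z + 3*y^2) dz = (-3*x) dz, which multiplied by dx ∧ dy gives (-3*x) dx ∧ dy ∧ dz
  d(-w*x - 3*x*z + 3*y^2) includes (∂/∂w)(-w*x - 3*x*z + 3*y^2) dw = (-x) dw, which multiplied by dx ∧ dy gives (-x) dx ∧ dy ∧ dw
  d(z*(2*x + y)) includes (∂/∂y)(z*(2*x + y)) dy = (z) dy, which multiplied by dx ∧ dw gives (-z) dx ∧ dy ∧ dw
  d(z*(2*x + y)) includes (∂/∂z)(z*(2*x + y)) dz = (2*x + y) dz, which multiplied by dx ∧ dw gives (-2*x - y) dx ∧ dz ∧ dw
  d(3*x*z) includes (∂/∂x)(3*x*z) dx = (3*z) dx, which multiplied by dz ∧ dw gives (3*z) dx ∧ dz ∧ dw
Collecting like 3-forms: d(omega) = (-3*x) dx ∧ dy ∧ dz + (-x - z) dx ∧ dy ∧ dw + (-2*x - y + 3*z) dx ∧ dz ∧ dw.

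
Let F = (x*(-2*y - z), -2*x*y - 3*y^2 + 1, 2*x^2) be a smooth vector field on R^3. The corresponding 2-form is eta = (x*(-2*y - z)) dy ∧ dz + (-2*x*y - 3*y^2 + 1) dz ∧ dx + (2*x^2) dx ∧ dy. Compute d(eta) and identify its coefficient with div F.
d(eta) = (-2*x - 8*y - z) dx ∧ dy ∧ dz; div F = -2*x - 8*y - z

For a 2-form in R^3 of the form above, applying d gives a 3-form with coefficient ∂P/∂x + ∂Q/∂y + ∂R/∂z:
  ∂P/∂x = -2*y - z
  ∂Q/∂y = -2*x - 6*y
  ∂R/∂z = 0
Sum = -2*x - 8*y - z, which is exactly div F.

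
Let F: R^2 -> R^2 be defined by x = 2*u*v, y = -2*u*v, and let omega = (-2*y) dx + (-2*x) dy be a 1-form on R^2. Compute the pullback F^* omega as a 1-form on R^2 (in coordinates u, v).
F^* omega = (16*u*v^2) du + (16*u^2*v) dv

Using F^*(f dg) = (f ∘ F) d(g ∘ F), substitute each coordinate x_i by F_i(u, v) in f_i, and replace dx_i by d F_i = (∂F_i/∂u) du + (∂F_i/∂v) dv.
  For the x component: f_1(F) = 4*u*v; d F_1 = (2*v) du + (2*u) dv
  For the y component: f_2(F) = -4*u*v; d F_2 = (-2*v) du + (-2*u) dv
Combining and collecting du, dv coefficients:
  coeff of du: 16*u*v^2
  coeff of dv: 16*u^2*v
F^* omega = (16*u*v^2) du + (16*u^2*v) dv.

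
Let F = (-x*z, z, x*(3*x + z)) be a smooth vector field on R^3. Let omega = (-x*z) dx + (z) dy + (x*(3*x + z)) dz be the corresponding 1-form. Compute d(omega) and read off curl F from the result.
d(omega) = (-1) dy ∧ dz + (-7*x - z) dz ∧ dx + (0) dx ∧ dy; curl F = (-1, -7*x - z, 0)

d omega = sum_{i<j} (∂f_j/∂x_i - ∂f_i/∂x_j) dx_i ∧ dx_j. Under the identification (dy ∧ dz, dz ∧ dx, dx ∧ dy) ↔ (e_x, e_y, e_z), the coefficients are exactly the components of curl F. Compute:
  ∂R/∂y - ∂Q/∂z = (0) - (1) = -1
  ∂P/∂z - ∂R/∂x = (-x) - (6*x + z) = -7*x - z
  ∂Q/∂x - ∂P/∂y = (0) - (0) = 0.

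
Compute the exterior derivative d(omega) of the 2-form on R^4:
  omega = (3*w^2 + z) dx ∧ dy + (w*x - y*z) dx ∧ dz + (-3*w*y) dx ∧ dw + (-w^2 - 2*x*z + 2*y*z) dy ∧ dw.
d(omega) = (z + 1) dx ∧ dy ∧ dz + (9*w - 2*z) dx ∧ dy ∧ dw + (x) dx ∧ dz ∧ dw + (2*x - 2*y) dy ∧ dz ∧ dw

For a 2-form omega = sum_{i<j} g_{ij} dx_i ∧ dx_j, the exterior derivative is
  d(omega) = sum_{i<j} d(g_{ij}) ∧ dx_i ∧ dx_j = sum_{i<j, k} (∂g_{ij}/∂x_k) dx_k ∧ dx_i ∧ dx_j.
Expand each term, using dx_k ∧ dx_i ∧ dx_j = sgn(permutation) dx_{(a)} ∧ dx_{(b)} ∧ dx_{(c)} with (a < b < c) sorted:
  d(3*w^2 + z) includes (∂/∂z)(3*w^2 + z) dz = (1) dz, which multiplied by dx ∧ dy gives (1) dx ∧ dy ∧ dz
  d(3*w^2 + z) includes (∂/∂w)(3*w^2 + z) dw = (6*w) dw, which multiplied by dx ∧ dy gives (6*w) dx ∧ dy ∧ dw
  d(w*x - y*z) includes (∂/∂y)(w*x - y*z) dy = (-z) dy, which multiplied by dx ∧ dz gives (z) dx ∧ dy ∧ dz
  d(w*x - y*z) includes (∂/∂w)(w*x - y*z) dw = (x) dw, which multiplied by dx ∧ dz gives (x) dx ∧ dz ∧ dw
  d(-3*w*y) includes (∂/∂y)(-3*w*y) dy = (-3*w) dy, which multiplied by dx ∧ dw gives (3*w) dx ∧ dy ∧ dw
  d(-w^2 - 2*x*z + 2*y*z) includes (∂/∂x)(-w^2 - 2*x*z + 2*y*z) dx = (-2*z) dx, which multiplied by dy ∧ dw gives (-2*z) dx ∧ dy ∧ dw
  d(-w^2 - 2*x*z + 2*y*z) includes (∂/∂z)(-w^2 - 2*x*z + 2*y*z) dz = (-2*x + 2*y) dz, which multiplied by dy ∧ dw gives (2*x - 2*y) dy ∧ dz ∧ dw
Collecting like 3-forms: d(omega) = (z + 1) dx ∧ dy ∧ dz + (9*w - 2*z) dx ∧ dy ∧ dw + (x) dx ∧ dz ∧ dw + (2*x - 2*y) dy ∧ dz ∧ dw.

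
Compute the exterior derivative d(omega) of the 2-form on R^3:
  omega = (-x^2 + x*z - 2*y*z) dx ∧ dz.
d(omega) = (2*z) dx ∧ dy ∧ dz

For a 2-form omega = sum_{i<j} g_{ij} dx_i ∧ dx_j, the exterior derivative is
  d(omega) = sum_{i<j} d(g_{ij}) ∧ dx_i ∧ dx_j = sum_{i<j, k} (∂g_{ij}/∂x_k) dx_k ∧ dx_i ∧ dx_j.
Expand each term, using dx_k ∧ dx_i ∧ dx_j = sgn(permutation) dx_{(a)} ∧ dx_{(b)} ∧ dx_{(c)} with (a < b < c) sorted:
  d(-x^2 + x*z - 2*y*z) includes (∂/∂y)(-x^2 + x*z - 2*y*z) dy = (-2*z) dy, which multiplied by dx ∧ dz gives (2*z) dx ∧ dy ∧ dz
Collecting like 3-forms: d(omega) = (2*z) dx ∧ dy ∧ dz.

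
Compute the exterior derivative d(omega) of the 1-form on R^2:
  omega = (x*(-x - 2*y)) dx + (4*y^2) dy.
d(omega) = (2*x) dx ∧ dy

For a 1-form omega = sum_i f_i dx_i, the exterior derivative is
  d(omega) = sum_{i < j} (∂f_j/∂x_i - ∂f_i/∂x_j) dx_i ∧ dx_j.
  coefficient of dx ∧ dy: ∂f_2/∂x - ∂f_1/∂y = ∂(4*y^2)/∂x - ∂(x*(-x - 2*y))/∂y = 2*x
Assembling: d(omega) = (2*x) dx ∧ dy.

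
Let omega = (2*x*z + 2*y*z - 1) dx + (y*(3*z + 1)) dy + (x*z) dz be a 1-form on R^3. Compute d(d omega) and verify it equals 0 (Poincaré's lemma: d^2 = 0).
d(d omega) = 0

Step 1: d omega = sum_{i<j} (∂f_j/∂x_i - ∂f_i/∂x_j) dx_i ∧ dx_j:
  coeff of dx ∧ dy: -2*z
  coeff of dx ∧ dz: -2*x - 2*y + z
  coeff of dy ∧ dz: -3*y
Step 2: Apply d again to each 2-form coefficient. The only possible 3-form in R^3 is dx ∧ dy ∧ dz, with coefficient
  ∂(coeff of dy∧dz)/∂x - ∂(coeff of dx∧dz)/∂y + ∂(coeff of dx∧dy)/∂z
  = ∂/∂x (-3*y) - ∂/∂y (-2*x - 2*y + z) + ∂/∂z (-2*z).
Each of these terms simplifies to sums of mixed partials that cancel in pairs. The result is 0 (by equality of mixed partials for smooth functions — Schwarz / Clairaut).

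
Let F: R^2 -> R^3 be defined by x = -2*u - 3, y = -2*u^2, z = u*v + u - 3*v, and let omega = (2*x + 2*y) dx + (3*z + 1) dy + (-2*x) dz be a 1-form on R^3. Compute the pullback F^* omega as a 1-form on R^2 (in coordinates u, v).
F^* omega = (-12*u^2*v - 4*u^2 + 40*u*v + 8*u + 6*v + 18) du + (4*u^2 - 6*u - 18) dv

Using F^*(f dg) = (f ∘ F) d(g ∘ F), substitute each coordinate x_i by F_i(u, v) in f_i, and replace dx_i by d F_i = (∂F_i/∂u) du + (∂F_i/∂v) dv.
  For the x component: f_1(F) = -4*u^2 - 4*u - 6; d F_1 = (-2) du + (0) dv
  For the y component: f_2(F) = 3*u*v + 3*u - 9*v + 1; d F_2 = (-4*u) du + (0) dv
  For the z component: f_3(F) = 4*u + 6; d F_3 = (v + 1) du + (u - 3) dv
Combining and collecting du, dv coefficients:
  coeff of du: -12*u^2*v - 4*u^2 + 40*u*v + 8*u + 6*v + 18
  coeff of dv: 4*u^2 - 6*u - 18
F^* omega = (-12*u^2*v - 4*u^2 + 40*u*v + 8*u + 6*v + 18) du + (4*u^2 - 6*u - 18) dv.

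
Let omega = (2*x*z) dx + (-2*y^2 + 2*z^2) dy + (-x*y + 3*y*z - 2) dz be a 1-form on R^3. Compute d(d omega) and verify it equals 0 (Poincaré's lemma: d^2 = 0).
d(d omega) = 0

Step 1: d omega = sum_{i<j} (∂f_j/∂x_i - ∂f_i/∂x_j) dx_i ∧ dx_j:
  coeff of dx ∧ dy: 0
  coeff of dx ∧ dz: -2*x - y
  coeff of dy ∧ dz: -x - z
Step 2: Apply d again to each 2-form coefficient. The only possible 3-form in R^3 is dx ∧ dy ∧ dz, with coefficient
  ∂(coeff of dy∧dz)/∂x - ∂(coeff of dx∧dz)/∂y + ∂(coeff of dx∧dy)/∂z
  = ∂/∂x (-x - z) - ∂/∂y (-2*x - y) + ∂/∂z (0).
Each of these terms simplifies to sums of mixed partials that cancel in pairs. The result is 0 (by equality of mixed partials for smooth functions — Schwarz / Clairaut).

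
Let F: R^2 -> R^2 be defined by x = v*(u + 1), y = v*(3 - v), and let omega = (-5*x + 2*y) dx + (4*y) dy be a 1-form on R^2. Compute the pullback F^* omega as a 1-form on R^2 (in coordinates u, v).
F^* omega = (v^2*(-5*u - 2*v + 1)) du + (v*(-5*u^2 - 2*u*v - 4*u + 8*v^2 - 38*v + 37)) dv

Using F^*(f dg) = (f ∘ F) d(g ∘ F), substitute each coordinate x_i by F_i(u, v) in f_i, and replace dx_i by d F_i = (∂F_i/∂u) du + (∂F_i/∂v) dv.
  For the x component: f_1(F) = v*(-5*u - 2*v + 1); d F_1 = (v) du + (u + 1) dv
  For the y component: f_2(F) = 4*v*(3 - v); d F_2 = (0) du + (3 - 2*v) dv
Combining and collecting du, dv coefficients:
  coeff of du: v^2*(-5*u - 2*v + 1)
  coeff of dv: v*(-5*u^2 - 2*u*v - 4*u + 8*v^2 - 38*v + 37)
F^* omega = (v^2*(-5*u - 2*v + 1)) du + (v*(-5*u^2 - 2*u*v - 4*u + 8*v^2 - 38*v + 37)) dv.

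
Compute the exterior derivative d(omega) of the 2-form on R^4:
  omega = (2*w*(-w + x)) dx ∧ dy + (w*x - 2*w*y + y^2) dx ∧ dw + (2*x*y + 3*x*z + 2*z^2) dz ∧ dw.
d(omega) = (-2*w + 2*x - 2*y) dx ∧ dy ∧ dw + (2*y + 3*z) dx ∧ dz ∧ dw + (2*x) dy ∧ dz ∧ dw

For a 2-form omega = sum_{i<j} g_{ij} dx_i ∧ dx_j, the exterior derivative is
  d(omega) = sum_{i<j} d(g_{ij}) ∧ dx_i ∧ dx_j = sum_{i<j, k} (∂g_{ij}/∂x_k) dx_k ∧ dx_i ∧ dx_j.
Expand each term, using dx_k ∧ dx_i ∧ dx_j = sgn(permutation) dx_{(a)} ∧ dx_{(b)} ∧ dx_{(c)} with (a < b < c) sorted:
  d(2*w*(-w + x)) includes (∂/∂w)(2*w*(-w + x)) dw = (-4*w + 2*x) dw, which multiplied by dx ∧ dy gives (-4*w + 2*x) dx ∧ dy ∧ dw
  d(w*x - 2*w*y + y^2) includes (∂/∂y)(w*x - 2*w*y + y^2) dy = (-2*w + 2*y) dy, which multiplied by dx ∧ dw gives (2*w - 2*y) dx ∧ dy ∧ dw
  d(2*x*y + 3*x*z + 2*z^2) includes (∂/∂x)(2*x*y + 3*x*z + 2*z^2) dx = (2*y + 3*z) dx, which multiplied by dz ∧ dw gives (2*y + 3*z) dx ∧ dz ∧ dw
  d(2*x*y + 3*x*z + 2*z^2) includes (∂/∂y)(2*x*y + 3*x*z + 2*z^2) dy = (2*x) dy, which multiplied by dz ∧ dw gives (2*x) dy ∧ dz ∧ dw
Collecting like 3-forms: d(omega) = (-2*w + 2*x - 2*y) dx ∧ dy ∧ dw + (2*y + 3*z) dx ∧ dz ∧ dw + (2*x) dy ∧ dz ∧ dw.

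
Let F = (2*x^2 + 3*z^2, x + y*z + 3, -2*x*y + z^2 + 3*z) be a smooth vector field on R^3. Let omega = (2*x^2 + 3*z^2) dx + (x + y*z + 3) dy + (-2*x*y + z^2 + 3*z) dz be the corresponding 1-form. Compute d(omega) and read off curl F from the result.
d(omega) = (-2*x - y) dy ∧ dz + (2*y + 6*z) dz ∧ dx + (1) dx ∧ dy; curl F = (-2*x - y, 2*y + 6*z, 1)

d omega = sum_{i<j} (∂f_j/∂x_i - ∂f_i/∂x_j) dx_i ∧ dx_j. Under the identification (dy ∧ dz, dz ∧ dx, dx ∧ dy) ↔ (e_x, e_y, e_z), the coefficients are exactly the components of curl F. Compute:
  ∂R/∂y - ∂Q/∂z = (-2*x) - (y) = -2*x - y
  ∂P/∂z - ∂R/∂x = (6*z) - (-2*y) = 2*y + 6*z
  ∂Q/∂x - ∂P/∂y = (1) - (0) = 1.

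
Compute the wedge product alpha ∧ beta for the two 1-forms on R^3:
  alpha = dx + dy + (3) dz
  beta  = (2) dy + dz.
alpha ∧ beta = (2) dx ∧ dy + (1) dx ∧ dz + (-5) dy ∧ dz

Distribute the wedge, using dx_i ∧ dx_j = -dx_j ∧ dx_i and dx_i ∧ dx_i = 0. For each pair (i, j) with i < j, the coefficient of dx_i ∧ dx_j in alpha ∧ beta is (alpha_i * beta_j - alpha_j * beta_i). Collecting: alpha ∧ beta = (2) dx ∧ dy + (1) dx ∧ dz + (-5) dy ∧ dz.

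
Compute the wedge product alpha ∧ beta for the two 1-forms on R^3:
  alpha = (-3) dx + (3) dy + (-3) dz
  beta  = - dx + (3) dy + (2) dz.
alpha ∧ beta = (-6) dx ∧ dy + (-9) dx ∧ dz + (15) dy ∧ dz

Distribute the wedge, using dx_i ∧ dx_j = -dx_j ∧ dx_i and dx_i ∧ dx_i = 0. For each pair (i, j) with i < j, the coefficient of dx_i ∧ dx_j in alpha ∧ beta is (alpha_i * beta_j - alpha_j * beta_i). Collecting: alpha ∧ beta = (-6) dx ∧ dy + (-9) dx ∧ dz + (15) dy ∧ dz.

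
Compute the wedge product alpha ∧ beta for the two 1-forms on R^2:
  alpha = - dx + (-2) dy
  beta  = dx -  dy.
alpha ∧ beta = (3) dx ∧ dy

Distribute the wedge, using dx_i ∧ dx_j = -dx_j ∧ dx_i and dx_i ∧ dx_i = 0. For each pair (i, j) with i < j, the coefficient of dx_i ∧ dx_j in alpha ∧ beta is (alpha_i * beta_j - alpha_j * beta_i). Collecting: alpha ∧ beta = (3) dx ∧ dy.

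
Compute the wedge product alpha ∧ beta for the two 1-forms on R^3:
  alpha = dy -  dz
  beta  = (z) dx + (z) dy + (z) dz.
alpha ∧ beta = (-z) dx ∧ dy + (2*z) dy ∧ dz + (z) dx ∧ dz

Distribute the wedge, using dx_i ∧ dx_j = -dx_j ∧ dx_i and dx_i ∧ dx_i = 0. For each pair (i, j) with i < j, the coefficient of dx_i ∧ dx_j in alpha ∧ beta is (alpha_i * beta_j - alpha_j * beta_i). Collecting: alpha ∧ beta = (-z) dx ∧ dy + (2*z) dy ∧ dz + (z) dx ∧ dz.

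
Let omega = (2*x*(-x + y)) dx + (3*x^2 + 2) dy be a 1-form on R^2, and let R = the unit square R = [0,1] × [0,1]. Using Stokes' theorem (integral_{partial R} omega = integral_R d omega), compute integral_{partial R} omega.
integral_(partial R) omega = 2

Stokes: integral_partial_R omega = integral_R d omega with d omega = (∂Q/∂x - ∂P/∂y) dx ∧ dy.
  ∂Q/∂x = 6*x
  ∂P/∂y = 2*x
  integrand = ∂Q/∂x - ∂P/∂y = 4*x.
Integrating over R: integral_0^1 integral_0^1 (4*x) dx dy = 2.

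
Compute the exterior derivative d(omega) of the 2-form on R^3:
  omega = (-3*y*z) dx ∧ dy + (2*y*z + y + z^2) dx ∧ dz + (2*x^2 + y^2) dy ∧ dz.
d(omega) = (4*x - 3*y - 2*z - 1) dx ∧ dy ∧ dz

For a 2-form omega = sum_{i<j} g_{ij} dx_i ∧ dx_j, the exterior derivative is
  d(omega) = sum_{i<j} d(g_{ij}) ∧ dx_i ∧ dx_j = sum_{i<j, k} (∂g_{ij}/∂x_k) dx_k ∧ dx_i ∧ dx_j.
Expand each term, using dx_k ∧ dx_i ∧ dx_j = sgn(permutation) dx_{(a)} ∧ dx_{(b)} ∧ dx_{(c)} with (a < b < c) sorted:
  d(-3*y*z) includes (∂/∂z)(-3*y*z) dz = (-3*y) dz, which multiplied by dx ∧ dy gives (-3*y) dx ∧ dy ∧ dz
  d(2*y*z + y + z^2) includes (∂/∂y)(2*y*z + y + z^2) dy = (2*z + 1) dy, which multiplied by dx ∧ dz gives (-2*z - 1) dx ∧ dy ∧ dz
  d(2*x^2 + y^2) includes (∂/∂x)(2*x^2 + y^2) dx = (4*x) dx, which multiplied by dy ∧ dz gives (4*x) dx ∧ dy ∧ dz
Collecting like 3-forms: d(omega) = (4*x - 3*y - 2*z - 1) dx ∧ dy ∧ dz.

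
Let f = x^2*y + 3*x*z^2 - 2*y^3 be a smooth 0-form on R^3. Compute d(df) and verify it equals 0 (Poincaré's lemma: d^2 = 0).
d(df) = 0

Step 1: df = sum_i (∂f/∂x_i) dx_i = (2*x*y + 3*z^2) dx + (x^2 - 6*y^2) dy + (6*x*z) dz.
Step 2: Apply d again. Using the 1-form formula, the coefficient of dx ∧ dy in d(df) is ∂^2 f/∂x ∂y - ∂^2 f/∂y ∂x = (2*x) - (2*x) = 0 (equality of mixed partials for smooth f).
Similarly for dx ∧ dz and dy ∧ dz — all coefficients vanish. So d(df) = 0.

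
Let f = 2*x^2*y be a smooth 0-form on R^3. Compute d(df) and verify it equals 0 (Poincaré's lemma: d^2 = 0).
d(df) = 0

Step 1: df = sum_i (∂f/∂x_i) dx_i = (4*x*y) dx + (2*x^2) dy + (0) dz.
Step 2: Apply d again. Using the 1-form formula, the coefficient of dx ∧ dy in d(df) is ∂^2 f/∂x ∂y - ∂^2 f/∂y ∂x = (4*x) - (4*x) = 0 (equality of mixed partials for smooth f).
Similarly for dx ∧ dz and dy ∧ dz — all coefficients vanish. So d(df) = 0.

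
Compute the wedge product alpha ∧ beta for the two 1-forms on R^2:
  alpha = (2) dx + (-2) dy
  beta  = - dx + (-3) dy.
alpha ∧ beta = (-8) dx ∧ dy

Distribute the wedge, using dx_i ∧ dx_j = -dx_j ∧ dx_i and dx_i ∧ dx_i = 0. For each pair (i, j) with i < j, the coefficient of dx_i ∧ dx_j in alpha ∧ beta is (alpha_i * beta_j - alpha_j * beta_i). Collecting: alpha ∧ beta = (-8) dx ∧ dy.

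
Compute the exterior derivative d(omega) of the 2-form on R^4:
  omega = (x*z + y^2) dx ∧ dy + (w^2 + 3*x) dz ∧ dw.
d(omega) = (x) dx ∧ dy ∧ dz + (3) dx ∧ dz ∧ dw

For a 2-form omega = sum_{i<j} g_{ij} dx_i ∧ dx_j, the exterior derivative is
  d(omega) = sum_{i<j} d(g_{ij}) ∧ dx_i ∧ dx_j = sum_{i<j, k} (∂g_{ij}/∂x_k) dx_k ∧ dx_i ∧ dx_j.
Expand each term, using dx_k ∧ dx_i ∧ dx_j = sgn(permutation) dx_{(a)} ∧ dx_{(b)} ∧ dx_{(c)} with (a < b < c) sorted:
  d(x*z + y^2) includes (∂/∂z)(x*z + y^2) dz = (x) dz, which multiplied by dx ∧ dy gives (x) dx ∧ dy ∧ dz
  d(w^2 + 3*x) includes (∂/∂x)(w^2 + 3*x) dx = (3) dx, which multiplied by dz ∧ dw gives (3) dx ∧ dz ∧ dw
Collecting like 3-forms: d(omega) = (x) dx ∧ dy ∧ dz + (3) dx ∧ dz ∧ dw.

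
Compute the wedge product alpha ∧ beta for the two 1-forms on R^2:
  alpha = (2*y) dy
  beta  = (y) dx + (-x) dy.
alpha ∧ beta = (-2*y^2) dx ∧ dy

Distribute the wedge, using dx_i ∧ dx_j = -dx_j ∧ dx_i and dx_i ∧ dx_i = 0. For each pair (i, j) with i < j, the coefficient of dx_i ∧ dx_j in alpha ∧ beta is (alpha_i * beta_j - alpha_j * beta_i). Collecting: alpha ∧ beta = (-2*y^2) dx ∧ dy.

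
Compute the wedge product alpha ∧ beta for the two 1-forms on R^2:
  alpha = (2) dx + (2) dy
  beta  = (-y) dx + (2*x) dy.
alpha ∧ beta = (4*x + 2*y) dx ∧ dy

Distribute the wedge, using dx_i ∧ dx_j = -dx_j ∧ dx_i and dx_i ∧ dx_i = 0. For each pair (i, j) with i < j, the coefficient of dx_i ∧ dx_j in alpha ∧ beta is (alpha_i * beta_j - alpha_j * beta_i). Collecting: alpha ∧ beta = (4*x + 2*y) dx ∧ dy.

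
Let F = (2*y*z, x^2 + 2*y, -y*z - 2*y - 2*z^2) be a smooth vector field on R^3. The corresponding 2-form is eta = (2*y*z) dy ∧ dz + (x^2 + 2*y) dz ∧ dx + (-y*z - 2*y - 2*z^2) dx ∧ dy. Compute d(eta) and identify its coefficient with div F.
d(eta) = (-y - 4*z + 2) dx ∧ dy ∧ dz; div F = -y - 4*z + 2

For a 2-form in R^3 of the form above, applying d gives a 3-form with coefficient ∂P/∂x + ∂Q/∂y + ∂R/∂z:
  ∂P/∂x = 0
  ∂Q/∂y = 2
  ∂R/∂z = -y - 4*z
Sum = -y - 4*z + 2, which is exactly div F.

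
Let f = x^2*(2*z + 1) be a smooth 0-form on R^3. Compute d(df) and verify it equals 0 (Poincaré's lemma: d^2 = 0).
d(df) = 0

Step 1: df = sum_i (∂f/∂x_i) dx_i = (2*x*(2*z + 1)) dx + (0) dy + (2*x^2) dz.
Step 2: Apply d again. Using the 1-form formula, the coefficient of dx ∧ dy in d(df) is ∂^2 f/∂x ∂y - ∂^2 f/∂y ∂x = (0) - (0) = 0 (equality of mixed partials for smooth f).
Similarly for dx ∧ dz and dy ∧ dz — all coefficients vanish. So d(df) = 0.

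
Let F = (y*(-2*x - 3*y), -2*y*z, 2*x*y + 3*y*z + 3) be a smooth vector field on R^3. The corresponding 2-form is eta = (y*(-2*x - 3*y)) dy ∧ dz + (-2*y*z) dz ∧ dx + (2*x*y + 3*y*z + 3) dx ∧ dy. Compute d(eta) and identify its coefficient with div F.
d(eta) = (y - 2*z) dx ∧ dy ∧ dz; div F = y - 2*z

For a 2-form in R^3 of the form above, applying d gives a 3-form with coefficient ∂P/∂x + ∂Q/∂y + ∂R/∂z:
  ∂P/∂x = -2*y
  ∂Q/∂y = -2*z
  ∂R/∂z = 3*y
Sum = y - 2*z, which is exactly div F.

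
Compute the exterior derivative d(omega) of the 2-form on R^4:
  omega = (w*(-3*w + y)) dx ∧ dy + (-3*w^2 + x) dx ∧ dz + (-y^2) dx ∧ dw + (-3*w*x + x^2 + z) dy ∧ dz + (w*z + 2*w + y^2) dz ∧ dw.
d(omega) = (-6*w + 3*y) dx ∧ dy ∧ dw + (-6*w) dx ∧ dz ∧ dw + (-3*w + 2*x) dx ∧ dy ∧ dz + (-3*x + 2*y) dy ∧ dz ∧ dw

For a 2-form omega = sum_{i<j} g_{ij} dx_i ∧ dx_j, the exterior derivative is
  d(omega) = sum_{i<j} d(g_{ij}) ∧ dx_i ∧ dx_j = sum_{i<j, k} (∂g_{ij}/∂x_k) dx_k ∧ dx_i ∧ dx_j.
Expand each term, using dx_k ∧ dx_i ∧ dx_j = sgn(permutation) dx_{(a)} ∧ dx_{(b)} ∧ dx_{(c)} with (a < b < c) sorted:
  d(w*(-3*w + y)) includes (∂/∂w)(w*(-3*w + y)) dw = (-6*w + y) dw, which multiplied by dx ∧ dy gives (-6*w + y) dx ∧ dy ∧ dw
  d(-3*w^2 + x) includes (∂/∂w)(-3*w^2 + x) dw = (-6*w) dw, which multiplied by dx ∧ dz gives (-6*w) dx ∧ dz ∧ dw
  d(-y^2) includes (∂/∂y)(-y^2) dy = (-2*y) dy, which multiplied by dx ∧ dw gives (2*y) dx ∧ dy ∧ dw
  d(-3*w*x + x^2 + z) includes (∂/∂x)(-3*w*x + x^2 + z) dx = (-3*w + 2*x) dx, which multiplied by dy ∧ dz gives (-3*w + 2*x) dx ∧ dy ∧ dz
  d(-3*w*x + x^2 + z) includes (∂/∂w)(-3*w*x + x^2 + z) dw = (-3*x) dw, which multiplied by dy ∧ dz gives (-3*x) dy ∧ dz ∧ dw
  d(w*z + 2*w + y^2) includes (∂/∂y)(w*z + 2*w + y^2) dy = (2*y) dy, which multiplied by dz ∧ dw gives (2*y) dy ∧ dz ∧ dw
Collecting like 3-forms: d(omega) = (-6*w + 3*y) dx ∧ dy ∧ dw + (-6*w) dx ∧ dz ∧ dw + (-3*w + 2*x) dx ∧ dy ∧ dz + (-3*x + 2*y) dy ∧ dz ∧ dw.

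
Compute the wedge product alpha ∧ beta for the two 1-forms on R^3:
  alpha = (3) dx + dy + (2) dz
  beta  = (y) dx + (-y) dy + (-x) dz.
alpha ∧ beta = (-4*y) dx ∧ dy + (-3*x - 2*y) dx ∧ dz + (-x + 2*y) dy ∧ dz

Distribute the wedge, using dx_i ∧ dx_j = -dx_j ∧ dx_i and dx_i ∧ dx_i = 0. For each pair (i, j) with i < j, the coefficient of dx_i ∧ dx_j in alpha ∧ beta is (alpha_i * beta_j - alpha_j * beta_i). Collecting: alpha ∧ beta = (-4*y) dx ∧ dy + (-3*x - 2*y) dx ∧ dz + (-x + 2*y) dy ∧ dz.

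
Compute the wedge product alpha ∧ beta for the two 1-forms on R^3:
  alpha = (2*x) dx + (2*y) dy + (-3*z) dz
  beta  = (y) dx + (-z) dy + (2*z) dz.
alpha ∧ beta = (-2*x*z - 2*y^2) dx ∧ dy + (z*(4*x + 3*y)) dx ∧ dz + (z*(4*y - 3*z)) dy ∧ dz

Distribute the wedge, using dx_i ∧ dx_j = -dx_j ∧ dx_i and dx_i ∧ dx_i = 0. For each pair (i, j) with i < j, the coefficient of dx_i ∧ dx_j in alpha ∧ beta is (alpha_i * beta_j - alpha_j * beta_i). Collecting: alpha ∧ beta = (-2*x*z - 2*y^2) dx ∧ dy + (z*(4*x + 3*y)) dx ∧ dz + (z*(4*y - 3*z)) dy ∧ dz.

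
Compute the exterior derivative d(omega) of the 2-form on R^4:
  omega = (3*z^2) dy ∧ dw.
d(omega) = (-6*z) dy ∧ dz ∧ dw

For a 2-form omega = sum_{i<j} g_{ij} dx_i ∧ dx_j, the exterior derivative is
  d(omega) = sum_{i<j} d(g_{ij}) ∧ dx_i ∧ dx_j = sum_{i<j, k} (∂g_{ij}/∂x_k) dx_k ∧ dx_i ∧ dx_j.
Expand each term, using dx_k ∧ dx_i ∧ dx_j = sgn(permutation) dx_{(a)} ∧ dx_{(b)} ∧ dx_{(c)} with (a < b < c) sorted:
  d(3*z^2) includes (∂/∂z)(3*z^2) dz = (6*z) dz, which multiplied by dy ∧ dw gives (-6*z) dy ∧ dz ∧ dw
Collecting like 3-forms: d(omega) = (-6*z) dy ∧ dz ∧ dw.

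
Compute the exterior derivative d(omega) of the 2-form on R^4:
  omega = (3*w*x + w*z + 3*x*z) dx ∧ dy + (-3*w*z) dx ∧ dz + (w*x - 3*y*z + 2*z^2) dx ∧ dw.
d(omega) = (w + 3*x) dx ∧ dy ∧ dz + (3*x + 4*z) dx ∧ dy ∧ dw + (3*y - 7*z) dx ∧ dz ∧ dw

For a 2-form omega = sum_{i<j} g_{ij} dx_i ∧ dx_j, the exterior derivative is
  d(omega) = sum_{i<j} d(g_{ij}) ∧ dx_i ∧ dx_j = sum_{i<j, k} (∂g_{ij}/∂x_k) dx_k ∧ dx_i ∧ dx_j.
Expand each term, using dx_k ∧ dx_i ∧ dx_j = sgn(permutation) dx_{(a)} ∧ dx_{(b)} ∧ dx_{(c)} with (a < b < c) sorted:
  d(3*w*x + w*z + 3*x*z) includes (∂/∂z)(3*w*x + w*z + 3*x*z) dz = (w + 3*x) dz, which multiplied by dx ∧ dy gives (w + 3*x) dx ∧ dy ∧ dz
  d(3*w*x + w*z + 3*x*z) includes (∂/∂w)(3*w*x + w*z + 3*x*z) dw = (3*x + z) dw, which multiplied by dx ∧ dy gives (3*x + z) dx ∧ dy ∧ dw
  d(-3*w*z) includes (∂/∂w)(-3*w*z) dw = (-3*z) dw, which multiplied by dx ∧ dz gives (-3*z) dx ∧ dz ∧ dw
  d(w*x - 3*y*z + 2*z^2) includes (∂/∂y)(w*x - 3*y*z + 2*z^2) dy = (-3*z) dy, which multiplied by dx ∧ dw gives (3*z) dx ∧ dy ∧ dw
  d(w*x - 3*y*z + 2*z^2) includes (∂/∂z)(w*x - 3*y*z + 2*z^2) dz = (-3*y + 4*z) dz, which multiplied by dx ∧ dw gives (3*y - 4*z) dx ∧ dz ∧ dw
Collecting like 3-forms: d(omega) = (w + 3*x) dx ∧ dy ∧ dz + (3*x + 4*z) dx ∧ dy ∧ dw + (3*y - 7*z) dx ∧ dz ∧ dw.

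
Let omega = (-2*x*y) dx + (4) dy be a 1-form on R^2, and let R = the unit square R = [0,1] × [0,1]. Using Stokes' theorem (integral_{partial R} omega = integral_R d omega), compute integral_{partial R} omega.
integral_(partial R) omega = 1

Stokes: integral_partial_R omega = integral_R d omega with d omega = (∂Q/∂x - ∂P/∂y) dx ∧ dy.
  ∂Q/∂x = 0
  ∂P/∂y = -2*x
  integrand = ∂Q/∂x - ∂P/∂y = 2*x.
Integrating over R: integral_0^1 integral_0^1 (2*x) dx dy = 1.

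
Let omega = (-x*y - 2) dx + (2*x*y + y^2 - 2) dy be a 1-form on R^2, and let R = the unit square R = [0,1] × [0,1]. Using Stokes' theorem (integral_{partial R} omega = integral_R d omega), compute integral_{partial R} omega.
integral_(partial R) omega = 3/2

Stokes: integral_partial_R omega = integral_R d omega with d omega = (∂Q/∂x - ∂P/∂y) dx ∧ dy.
  ∂Q/∂x = 2*y
  ∂P/∂y = -x
  integrand = ∂Q/∂x - ∂P/∂y = x + 2*y.
Integrating over R: integral_0^1 integral_0^1 (x + 2*y) dx dy = 3/2.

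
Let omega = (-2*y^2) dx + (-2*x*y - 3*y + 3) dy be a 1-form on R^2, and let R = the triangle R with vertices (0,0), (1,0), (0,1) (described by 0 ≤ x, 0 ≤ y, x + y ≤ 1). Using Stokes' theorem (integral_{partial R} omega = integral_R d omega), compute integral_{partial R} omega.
integral_(partial R) omega = 1/3

Stokes: integral_partial_R omega = integral_R d omega with d omega = (∂Q/∂x - ∂P/∂y) dx ∧ dy.
  ∂Q/∂x = -2*y
  ∂P/∂y = -4*y
  integrand = ∂Q/∂x - ∂P/∂y = 2*y.
Integrating over R: integral_0^1 integral_0^{1-x} (2*y) dy dx = 1/3.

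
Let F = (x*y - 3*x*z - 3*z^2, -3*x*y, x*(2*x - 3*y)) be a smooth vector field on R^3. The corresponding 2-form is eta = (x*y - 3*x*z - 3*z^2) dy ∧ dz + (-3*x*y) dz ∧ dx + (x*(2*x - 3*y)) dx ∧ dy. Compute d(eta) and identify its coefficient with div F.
d(eta) = (-3*x + y - 3*z) dx ∧ dy ∧ dz; div F = -3*x + y - 3*z

For a 2-form in R^3 of the form above, applying d gives a 3-form with coefficient ∂P/∂x + ∂Q/∂y + ∂R/∂z:
  ∂P/∂x = y - 3*z
  ∂Q/∂y = -3*x
  ∂R/∂z = 0
Sum = -3*x + y - 3*z, which is exactly div F.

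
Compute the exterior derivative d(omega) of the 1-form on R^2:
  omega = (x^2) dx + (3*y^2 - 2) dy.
d(omega) = 0

For a 1-form omega = sum_i f_i dx_i, the exterior derivative is
  d(omega) = sum_{i < j} (∂f_j/∂x_i - ∂f_i/∂x_j) dx_i ∧ dx_j.

Assembling: d(omega) = 0.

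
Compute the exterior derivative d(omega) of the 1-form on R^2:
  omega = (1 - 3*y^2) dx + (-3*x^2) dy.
d(omega) = (-6*x + 6*y) dx ∧ dy

For a 1-form omega = sum_i f_i dx_i, the exterior derivative is
  d(omega) = sum_{i < j} (∂f_j/∂x_i - ∂f_i/∂x_j) dx_i ∧ dx_j.
  coefficient of dx ∧ dy: ∂f_2/∂x - ∂f_1/∂y = ∂(-3*x^2)/∂x - ∂(1 - 3*y^2)/∂y = -6*x + 6*y
Assembling: d(omega) = (-6*x + 6*y) dx ∧ dy.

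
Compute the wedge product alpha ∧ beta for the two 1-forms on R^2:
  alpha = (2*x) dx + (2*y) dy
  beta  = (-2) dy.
alpha ∧ beta = (-4*x) dx ∧ dy

Distribute the wedge, using dx_i ∧ dx_j = -dx_j ∧ dx_i and dx_i ∧ dx_i = 0. For each pair (i, j) with i < j, the coefficient of dx_i ∧ dx_j in alpha ∧ beta is (alpha_i * beta_j - alpha_j * beta_i). Collecting: alpha ∧ beta = (-4*x) dx ∧ dy.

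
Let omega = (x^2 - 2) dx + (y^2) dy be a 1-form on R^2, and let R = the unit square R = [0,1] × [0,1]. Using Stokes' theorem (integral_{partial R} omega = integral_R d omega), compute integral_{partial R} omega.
integral_(partial R) omega = 0

Stokes: integral_partial_R omega = integral_R d omega with d omega = (∂Q/∂x - ∂P/∂y) dx ∧ dy.
  ∂Q/∂x = 0
  ∂P/∂y = 0
  integrand = ∂Q/∂x - ∂P/∂y = 0.
Integrating over R: integral_0^1 integral_0^1 (0) dx dy = 0.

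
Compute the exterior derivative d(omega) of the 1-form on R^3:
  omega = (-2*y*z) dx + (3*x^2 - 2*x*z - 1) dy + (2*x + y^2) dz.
d(omega) = (6*x) dx ∧ dy + (2*y + 2) dx ∧ dz + (2*x + 2*y) dy ∧ dz

For a 1-form omega = sum_i f_i dx_i, the exterior derivative is
  d(omega) = sum_{i < j} (∂f_j/∂x_i - ∂f_i/∂x_j) dx_i ∧ dx_j.
  coefficient of dx ∧ dy: ∂f_2/∂x - ∂f_1/∂y = ∂(3*x^2 - 2*x*z - 1)/∂x - ∂(-2*y*z)/∂y = 6*x
  coefficient of dx ∧ dz: ∂f_3/∂x - ∂f_1/∂z = ∂(2*x + y^2)/∂x - ∂(-2*y*z)/∂z = 2*y + 2
  coefficient of dy ∧ dz: ∂f_3/∂y - ∂f_2/∂z = ∂(2*x + y^2)/∂y - ∂(3*x^2 - 2*x*z - 1)/∂z = 2*x + 2*y
Assembling: d(omega) = (6*x) dx ∧ dy + (2*y + 2) dx ∧ dz + (2*x + 2*y) dy ∧ dz.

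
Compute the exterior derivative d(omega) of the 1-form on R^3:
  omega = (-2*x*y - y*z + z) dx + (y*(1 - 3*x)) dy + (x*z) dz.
d(omega) = (2*x - 3*y + z) dx ∧ dy + (y + z - 1) dx ∧ dz

For a 1-form omega = sum_i f_i dx_i, the exterior derivative is
  d(omega) = sum_{i < j} (∂f_j/∂x_i - ∂f_i/∂x_j) dx_i ∧ dx_j.
  coefficient of dx ∧ dy: ∂f_2/∂x - ∂f_1/∂y = ∂(y*(1 - 3*x))/∂x - ∂(-2*x*y - y*z + z)/∂y = 2*x - 3*y + z
  coefficient of dx ∧ dz: ∂f_3/∂x - ∂f_1/∂z = ∂(x*z)/∂x - ∂(-2*x*y - y*z + z)/∂z = y + z - 1
Assembling: d(omega) = (2*x - 3*y + z) dx ∧ dy + (y + z - 1) dx ∧ dz.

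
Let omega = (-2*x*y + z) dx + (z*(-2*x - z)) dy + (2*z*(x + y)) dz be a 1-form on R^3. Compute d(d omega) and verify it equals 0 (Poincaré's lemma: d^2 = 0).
d(d omega) = 0

Step 1: d omega = sum_{i<j} (∂f_j/∂x_i - ∂f_i/∂x_j) dx_i ∧ dx_j:
  coeff of dx ∧ dy: 2*x - 2*z
  coeff of dx ∧ dz: 2*z - 1
  coeff of dy ∧ dz: 2*x + 4*z
Step 2: Apply d again to each 2-form coefficient. The only possible 3-form in R^3 is dx ∧ dy ∧ dz, with coefficient
  ∂(coeff of dy∧dz)/∂x - ∂(coeff of dx∧dz)/∂y + ∂(coeff of dx∧dy)/∂z
  = ∂/∂x (2*x + 4*z) - ∂/∂y (2*z - 1) + ∂/∂z (2*x - 2*z).
Each of these terms simplifies to sums of mixed partials that cancel in pairs. The result is 0 (by equality of mixed partials for smooth functions — Schwarz / Clairaut).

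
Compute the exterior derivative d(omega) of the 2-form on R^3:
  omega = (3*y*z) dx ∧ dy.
d(omega) = (3*y) dx ∧ dy ∧ dz

For a 2-form omega = sum_{i<j} g_{ij} dx_i ∧ dx_j, the exterior derivative is
  d(omega) = sum_{i<j} d(g_{ij}) ∧ dx_i ∧ dx_j = sum_{i<j, k} (∂g_{ij}/∂x_k) dx_k ∧ dx_i ∧ dx_j.
Expand each term, using dx_k ∧ dx_i ∧ dx_j = sgn(permutation) dx_{(a)} ∧ dx_{(b)} ∧ dx_{(c)} with (a < b < c) sorted:
  d(3*y*z) includes (∂/∂z)(3*y*z) dz = (3*y) dz, which multiplied by dx ∧ dy gives (3*y) dx ∧ dy ∧ dz
Collecting like 3-forms: d(omega) = (3*y) dx ∧ dy ∧ dz.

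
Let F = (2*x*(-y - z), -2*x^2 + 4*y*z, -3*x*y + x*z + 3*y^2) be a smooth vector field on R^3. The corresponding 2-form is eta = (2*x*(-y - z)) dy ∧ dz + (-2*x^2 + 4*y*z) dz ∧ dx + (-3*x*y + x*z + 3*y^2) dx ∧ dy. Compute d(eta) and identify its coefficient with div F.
d(eta) = (x - 2*y + 2*z) dx ∧ dy ∧ dz; div F = x - 2*y + 2*z

For a 2-form in R^3 of the form above, applying d gives a 3-form with coefficient ∂P/∂x + ∂Q/∂y + ∂R/∂z:
  ∂P/∂x = -2*y - 2*z
  ∂Q/∂y = 4*z
  ∂R/∂z = x
Sum = x - 2*y + 2*z, which is exactly div F.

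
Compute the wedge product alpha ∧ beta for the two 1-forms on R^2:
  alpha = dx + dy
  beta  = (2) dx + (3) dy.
alpha ∧ beta = (1) dx ∧ dy

Distribute the wedge, using dx_i ∧ dx_j = -dx_j ∧ dx_i and dx_i ∧ dx_i = 0. For each pair (i, j) with i < j, the coefficient of dx_i ∧ dx_j in alpha ∧ beta is (alpha_i * beta_j - alpha_j * beta_i). Collecting: alpha ∧ beta = (1) dx ∧ dy.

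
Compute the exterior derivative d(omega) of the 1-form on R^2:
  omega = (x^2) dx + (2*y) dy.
d(omega) = 0

For a 1-form omega = sum_i f_i dx_i, the exterior derivative is
  d(omega) = sum_{i < j} (∂f_j/∂x_i - ∂f_i/∂x_j) dx_i ∧ dx_j.

Assembling: d(omega) = 0.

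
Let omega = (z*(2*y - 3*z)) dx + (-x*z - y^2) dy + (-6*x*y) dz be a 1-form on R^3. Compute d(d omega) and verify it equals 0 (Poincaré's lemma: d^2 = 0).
d(d omega) = 0

Step 1: d omega = sum_{i<j} (∂f_j/∂x_i - ∂f_i/∂x_j) dx_i ∧ dx_j:
  coeff of dx ∧ dy: -3*z
  coeff of dx ∧ dz: -8*y + 6*z
  coeff of dy ∧ dz: -5*x
Step 2: Apply d again to each 2-form coefficient. The only possible 3-form in R^3 is dx ∧ dy ∧ dz, with coefficient
  ∂(coeff of dy∧dz)/∂x - ∂(coeff of dx∧dz)/∂y + ∂(coeff of dx∧dy)/∂z
  = ∂/∂x (-5*x) - ∂/∂y (-8*y + 6*z) + ∂/∂z (-3*z).
Each of these terms simplifies to sums of mixed partials that cancel in pairs. The result is 0 (by equality of mixed partials for smooth functions — Schwarz / Clairaut).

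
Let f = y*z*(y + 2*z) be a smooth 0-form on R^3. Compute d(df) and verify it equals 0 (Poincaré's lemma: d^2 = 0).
d(df) = 0

Step 1: df = sum_i (∂f/∂x_i) dx_i = (0) dx + (2*z*(y + z)) dy + (y*(y + 4*z)) dz.
Step 2: Apply d again. Using the 1-form formula, the coefficient of dx ∧ dy in d(df) is ∂^2 f/∂x ∂y - ∂^2 f/∂y ∂x = (0) - (0) = 0 (equality of mixed partials for smooth f).
Similarly for dx ∧ dz and dy ∧ dz — all coefficients vanish. So d(df) = 0.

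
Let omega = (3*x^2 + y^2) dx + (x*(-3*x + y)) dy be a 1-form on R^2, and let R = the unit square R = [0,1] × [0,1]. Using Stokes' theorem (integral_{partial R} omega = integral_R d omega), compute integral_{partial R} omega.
integral_(partial R) omega = -7/2

Stokes: integral_partial_R omega = integral_R d omega with d omega = (∂Q/∂x - ∂P/∂y) dx ∧ dy.
  ∂Q/∂x = -6*x + y
  ∂P/∂y = 2*y
  integrand = ∂Q/∂x - ∂P/∂y = -6*x - y.
Integrating over R: integral_0^1 integral_0^1 (-6*x - y) dx dy = -7/2.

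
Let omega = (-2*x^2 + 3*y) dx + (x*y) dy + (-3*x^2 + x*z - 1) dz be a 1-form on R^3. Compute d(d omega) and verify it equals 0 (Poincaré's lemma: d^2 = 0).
d(d omega) = 0

Step 1: d omega = sum_{i<j} (∂f_j/∂x_i - ∂f_i/∂x_j) dx_i ∧ dx_j:
  coeff of dx ∧ dy: y - 3
  coeff of dx ∧ dz: -6*x + z
  coeff of dy ∧ dz: 0
Step 2: Apply d again to each 2-form coefficient. The only possible 3-form in R^3 is dx ∧ dy ∧ dz, with coefficient
  ∂(coeff of dy∧dz)/∂x - ∂(coeff of dx∧dz)/∂y + ∂(coeff of dx∧dy)/∂z
  = ∂/∂x (0) - ∂/∂y (-6*x + z) + ∂/∂z (y - 3).
Each of these terms simplifies to sums of mixed partials that cancel in pairs. The result is 0 (by equality of mixed partials for smooth functions — Schwarz / Clairaut).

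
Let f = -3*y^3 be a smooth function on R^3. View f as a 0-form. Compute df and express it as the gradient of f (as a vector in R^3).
df = (0) dx + (-9*y^2) dy + (0) dz; grad f = (0, -9*y^2, 0)

For a 0-form f, d f = (∂f/∂x) dx + (∂f/∂y) dy + (∂f/∂z) dz. The components of the vector representation are exactly the entries of grad f in Cartesian coordinates:
  ∂f/∂x = 0
  ∂f/∂y = -9*y^2
  ∂f/∂z = 0.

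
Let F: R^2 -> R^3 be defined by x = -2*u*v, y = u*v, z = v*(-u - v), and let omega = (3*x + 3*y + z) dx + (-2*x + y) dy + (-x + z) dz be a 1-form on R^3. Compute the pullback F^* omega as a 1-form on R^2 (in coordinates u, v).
F^* omega = (3*v^2*(4*u + v)) du + (v*(12*u^2 + u*v + 2*v^2)) dv

Using F^*(f dg) = (f ∘ F) d(g ∘ F), substitute each coordinate x_i by F_i(u, v) in f_i, and replace dx_i by d F_i = (∂F_i/∂u) du + (∂F_i/∂v) dv.
  For the x component: f_1(F) = v*(-4*u - v); d F_1 = (-2*v) du + (-2*u) dv
  For the y component: f_2(F) = 5*u*v; d F_2 = (v) du + (u) dv
  For the z component: f_3(F) = v*(u - v); d F_3 = (-v) du + (-u - 2*v) dv
Combining and collecting du, dv coefficients:
  coeff of du: 3*v^2*(4*u + v)
  coeff of dv: v*(12*u^2 + u*v + 2*v^2)
F^* omega = (3*v^2*(4*u + v)) du + (v*(12*u^2 + u*v + 2*v^2)) dv.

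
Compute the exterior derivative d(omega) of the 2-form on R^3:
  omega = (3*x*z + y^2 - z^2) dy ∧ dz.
d(omega) = (3*z) dx ∧ dy ∧ dz

For a 2-form omega = sum_{i<j} g_{ij} dx_i ∧ dx_j, the exterior derivative is
  d(omega) = sum_{i<j} d(g_{ij}) ∧ dx_i ∧ dx_j = sum_{i<j, k} (∂g_{ij}/∂x_k) dx_k ∧ dx_i ∧ dx_j.
Expand each term, using dx_k ∧ dx_i ∧ dx_j = sgn(permutation) dx_{(a)} ∧ dx_{(b)} ∧ dx_{(c)} with (a < b < c) sorted:
  d(3*x*z + y^2 - z^2) includes (∂/∂x)(3*x*z + y^2 - z^2) dx = (3*z) dx, which multiplied by dy ∧ dz gives (3*z) dx ∧ dy ∧ dz
Collecting like 3-forms: d(omega) = (3*z) dx ∧ dy ∧ dz.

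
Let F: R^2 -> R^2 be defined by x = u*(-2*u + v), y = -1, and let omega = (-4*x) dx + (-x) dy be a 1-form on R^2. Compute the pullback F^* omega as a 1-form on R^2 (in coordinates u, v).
F^* omega = (4*u*(-8*u^2 + 6*u*v - v^2)) du + (4*u^2*(2*u - v)) dv

Using F^*(f dg) = (f ∘ F) d(g ∘ F), substitute each coordinate x_i by F_i(u, v) in f_i, and replace dx_i by d F_i = (∂F_i/∂u) du + (∂F_i/∂v) dv.
  For the x component: f_1(F) = 4*u*(2*u - v); d F_1 = (-4*u + v) du + (u) dv
  For the y component: f_2(F) = u*(2*u - v); d F_2 = (0) du + (0) dv
Combining and collecting du, dv coefficients:
  coeff of du: 4*u*(-8*u^2 + 6*u*v - v^2)
  coeff of dv: 4*u^2*(2*u - v)
F^* omega = (4*u*(-8*u^2 + 6*u*v - v^2)) du + (4*u^2*(2*u - v)) dv.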